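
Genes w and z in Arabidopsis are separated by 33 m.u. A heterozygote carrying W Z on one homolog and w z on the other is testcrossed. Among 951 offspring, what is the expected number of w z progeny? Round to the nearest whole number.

A map distance of 33 m.u. corresponds to a recombination frequency of 0.330.
The F1 is W Z / w z, so w z is a parental gamete class with expected frequency (1 − r)/2 = 0.670/2 = 0.3350.
Expected number = 0.3350 × 951 = 318.58 ≈ 319.

319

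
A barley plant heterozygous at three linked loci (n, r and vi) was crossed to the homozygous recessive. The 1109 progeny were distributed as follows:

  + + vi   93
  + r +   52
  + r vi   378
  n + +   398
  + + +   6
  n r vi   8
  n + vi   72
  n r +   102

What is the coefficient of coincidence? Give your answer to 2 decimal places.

0.54

The two most frequent reciprocal classes, n + + and + r vi, are the parental types, so the F1 was n + + / + r vi.
The two rarest classes, + + + and n r vi, are the double crossovers. Comparing them with the parentals, only the n allele has switched, so n is the middle locus and the order is r – n – vi.
r–n: (195 + 14)/1109 = 0.1885; n–vi: (124 + 14)/1109 = 0.1244.
Expected DCO frequency = 0.1885 × 0.1244 ≈ 0.02345; observed = 14/1109 ≈ 0.01262.
Coefficient of coincidence = 0.01262/0.02345 ≈ 0.54.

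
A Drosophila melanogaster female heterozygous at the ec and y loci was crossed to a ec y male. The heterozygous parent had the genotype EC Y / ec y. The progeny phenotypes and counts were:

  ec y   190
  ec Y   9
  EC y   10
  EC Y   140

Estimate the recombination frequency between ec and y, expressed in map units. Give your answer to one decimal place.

The recombinant classes are EC y and ec Y: 10 + 9 = 19.
Recombination frequency = 19/349 = 0.0544 ≈ 5.4%, i.e. 5.4 map units.

5.4 map units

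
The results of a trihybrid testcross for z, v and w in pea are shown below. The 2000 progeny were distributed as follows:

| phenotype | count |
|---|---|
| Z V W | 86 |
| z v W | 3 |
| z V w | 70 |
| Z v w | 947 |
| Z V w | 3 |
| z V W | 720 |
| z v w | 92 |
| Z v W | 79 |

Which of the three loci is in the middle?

The two most frequent reciprocal classes, z V W and Z v w, are the parental types, so the F1 was z V W / Z v w.
The two rarest classes, z v W and Z V w, are the double crossovers. Comparing them with the parentals, only the v allele has switched, so v is the middle locus and the order is w – v – z.

v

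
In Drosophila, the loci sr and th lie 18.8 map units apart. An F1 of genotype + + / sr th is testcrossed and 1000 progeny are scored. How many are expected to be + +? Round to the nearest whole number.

406

A map distance of 18.8 map units corresponds to a recombination frequency of 0.188.
The F1 is + + / sr th, so + + is a parental gamete class with expected frequency (1 − r)/2 = 0.812/2 = 0.4060.
Expected number = 0.4060 × 1000 = 406.00 ≈ 406.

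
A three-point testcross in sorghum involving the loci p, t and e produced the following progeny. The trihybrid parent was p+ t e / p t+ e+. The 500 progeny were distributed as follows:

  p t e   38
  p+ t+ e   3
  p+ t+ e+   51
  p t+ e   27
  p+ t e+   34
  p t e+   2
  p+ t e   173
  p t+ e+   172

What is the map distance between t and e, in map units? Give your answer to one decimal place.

13.2 map units

The two rarest classes, p+ t+ e and p t e+, are the double crossovers. Comparing them with the parentals, only the t allele has switched, so t is the middle locus and the order is e – t – p.
Crossovers in the e–t interval produce the single-crossover classes p+ t e+ and p t+ e (34 + 27 = 61) plus the double crossovers (5).
RF(e–t) = (61 + 5) / 500 = 66/500 = 0.1320 → 13.2 map units.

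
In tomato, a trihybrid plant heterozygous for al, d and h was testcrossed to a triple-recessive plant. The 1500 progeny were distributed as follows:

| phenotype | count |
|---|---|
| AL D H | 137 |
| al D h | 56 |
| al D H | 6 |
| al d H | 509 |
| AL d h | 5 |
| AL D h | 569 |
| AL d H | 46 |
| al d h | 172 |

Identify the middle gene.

d

The two most frequent reciprocal classes, AL D h and al d H, are the parental types, so the F1 was AL D h / al d H.
The two rarest classes, AL d h and al D H, are the double crossovers. Comparing them with the parentals, only the d allele has switched, so d is the middle locus and the order is h – d – al.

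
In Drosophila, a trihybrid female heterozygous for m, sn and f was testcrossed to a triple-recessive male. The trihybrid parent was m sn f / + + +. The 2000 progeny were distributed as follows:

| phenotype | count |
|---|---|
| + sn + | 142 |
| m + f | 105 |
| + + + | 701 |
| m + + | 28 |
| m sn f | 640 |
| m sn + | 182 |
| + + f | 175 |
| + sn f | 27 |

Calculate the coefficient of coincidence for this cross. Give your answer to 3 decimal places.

The two rarest classes, + sn f and m + +, are the double crossovers. Comparing them with the parentals, only the m allele has switched, so m is the middle locus and the order is f – m – sn.
f–m: (357 + 55)/2000 = 0.2060; m–sn: (247 + 55)/2000 = 0.1510.
Expected DCO frequency = 0.2060 × 0.1510 ≈ 0.03111; observed = 55/2000 ≈ 0.02750.
Coefficient of coincidence = 0.02750/0.03111 ≈ 0.884.

0.884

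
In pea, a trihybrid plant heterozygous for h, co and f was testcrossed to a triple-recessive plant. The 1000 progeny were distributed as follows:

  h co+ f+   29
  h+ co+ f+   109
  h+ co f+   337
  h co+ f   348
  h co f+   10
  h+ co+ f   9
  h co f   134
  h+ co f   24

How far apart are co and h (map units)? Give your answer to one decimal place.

26.2 map units

The two most frequent reciprocal classes, h+ co f+ and h co+ f, are the parental types, so the F1 was h+ co f+ / h co+ f.
The two rarest classes, h co f+ and h+ co+ f, are the double crossovers. Comparing them with the parentals, only the h allele has switched, so h is the middle locus and the order is co – h – f.
Crossovers in the co–h interval produce the single-crossover classes h+ co+ f+ and h co f (109 + 134 = 243) plus the double crossovers (19).
RF(co–h) = (243 + 19) / 1000 = 262/1000 = 0.2620 → 26.2 map units.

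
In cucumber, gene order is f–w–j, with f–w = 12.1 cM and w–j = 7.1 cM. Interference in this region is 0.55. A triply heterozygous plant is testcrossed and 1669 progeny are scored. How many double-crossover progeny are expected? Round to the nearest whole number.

Map distances give recombination frequencies of 0.121 and 0.071 for the two intervals.
With interference 0.55 (so coincidence = 0.45), expected double-crossover frequency = 0.121 × 0.071 × 0.45 = 0.00387.
Expected number = 0.00387 × 1669 = 6.45 ≈ 6.

6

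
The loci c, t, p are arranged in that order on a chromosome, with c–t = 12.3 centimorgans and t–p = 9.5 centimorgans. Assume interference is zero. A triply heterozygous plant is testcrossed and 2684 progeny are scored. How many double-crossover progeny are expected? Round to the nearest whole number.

Map distances give recombination frequencies of 0.123 and 0.095 for the two intervals.
With no interference, expected double-crossover frequency = 0.123 × 0.095 = 0.01169.
Expected number = 0.01169 × 2684 = 31.36 ≈ 31.

31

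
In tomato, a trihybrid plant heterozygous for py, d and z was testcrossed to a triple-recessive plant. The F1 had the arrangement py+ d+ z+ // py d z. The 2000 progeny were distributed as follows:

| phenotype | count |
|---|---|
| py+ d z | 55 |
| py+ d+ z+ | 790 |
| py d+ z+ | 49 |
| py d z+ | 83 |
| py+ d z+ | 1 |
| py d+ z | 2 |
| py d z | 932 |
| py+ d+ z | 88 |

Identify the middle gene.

d

The two rarest classes, py+ d z+ and py d+ z, are the double crossovers. Comparing them with the parentals, only the d allele has switched, so d is the middle locus and the order is z – d – py.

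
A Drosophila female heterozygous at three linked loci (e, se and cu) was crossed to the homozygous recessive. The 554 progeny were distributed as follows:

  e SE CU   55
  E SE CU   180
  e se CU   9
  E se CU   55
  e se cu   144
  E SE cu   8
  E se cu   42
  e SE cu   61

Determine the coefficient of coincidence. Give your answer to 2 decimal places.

0.62

The two most frequent reciprocal classes, e se cu and E SE CU, are the parental types, so the F1 was e se cu / E SE CU.
The two rarest classes, e se CU and E SE cu, are the double crossovers. Comparing them with the parentals, only the cu allele has switched, so cu is the middle locus and the order is e – cu – se.
e–cu: (97 + 17)/554 = 0.2058; cu–se: (116 + 17)/554 = 0.2401.
Expected DCO frequency = 0.2058 × 0.2401 ≈ 0.04941; observed = 17/554 ≈ 0.03069.
Coefficient of coincidence = 0.03069/0.04941 ≈ 0.62.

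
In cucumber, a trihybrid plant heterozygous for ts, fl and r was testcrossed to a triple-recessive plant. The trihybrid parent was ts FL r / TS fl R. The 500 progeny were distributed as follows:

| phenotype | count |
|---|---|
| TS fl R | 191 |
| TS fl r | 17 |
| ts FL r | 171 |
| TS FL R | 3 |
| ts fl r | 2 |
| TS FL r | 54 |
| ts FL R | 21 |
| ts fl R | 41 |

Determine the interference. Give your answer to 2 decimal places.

The two rarest classes, ts fl r and TS FL R, are the double crossovers. Comparing them with the parentals, only the fl allele has switched, so fl is the middle locus and the order is r – fl – ts.
r–fl: (38 + 5)/500 = 0.0860; fl–ts: (95 + 5)/500 = 0.2000.
Expected DCO frequency = 0.0860 × 0.2000 ≈ 0.01720; observed = 5/500 ≈ 0.01000.
Coefficient of coincidence = 0.01000/0.01720 ≈ 0.58; interference = 1 − 0.58 = 0.42.

0.42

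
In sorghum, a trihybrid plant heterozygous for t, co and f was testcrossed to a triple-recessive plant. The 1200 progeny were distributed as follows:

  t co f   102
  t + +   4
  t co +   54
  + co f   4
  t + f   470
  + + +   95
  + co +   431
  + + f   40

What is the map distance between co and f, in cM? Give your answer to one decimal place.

17.1 cM

The two most frequent reciprocal classes, t + f and + co +, are the parental types, so the F1 was t + f / + co +.
The two rarest classes, t + + and + co f, are the double crossovers. Comparing them with the parentals, only the f allele has switched, so f is the middle locus and the order is co – f – t.
Crossovers in the co–f interval produce the single-crossover classes t co f and + + + (102 + 95 = 197) plus the double crossovers (8).
RF(co–f) = (197 + 8) / 1200 = 205/1200 = 0.1708 → 17.1 cM.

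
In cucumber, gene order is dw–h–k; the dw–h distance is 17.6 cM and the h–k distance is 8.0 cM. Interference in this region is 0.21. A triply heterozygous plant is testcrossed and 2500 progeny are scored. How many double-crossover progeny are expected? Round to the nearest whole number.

Map distances give recombination frequencies of 0.176 and 0.080 for the two intervals.
With interference 0.21 (so coincidence = 0.79), expected double-crossover frequency = 0.176 × 0.080 × 0.79 = 0.01112.
Expected number = 0.01112 × 2500 = 27.81 ≈ 28.

28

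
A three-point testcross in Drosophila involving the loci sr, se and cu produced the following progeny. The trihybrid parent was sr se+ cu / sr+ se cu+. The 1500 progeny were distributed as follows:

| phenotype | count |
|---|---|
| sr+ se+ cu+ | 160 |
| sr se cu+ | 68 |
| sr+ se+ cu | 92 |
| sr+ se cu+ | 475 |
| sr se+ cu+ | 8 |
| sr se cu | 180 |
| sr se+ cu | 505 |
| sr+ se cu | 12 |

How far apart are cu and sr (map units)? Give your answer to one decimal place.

12.0 map units

The two rarest classes, sr se+ cu+ and sr+ se cu, are the double crossovers. Comparing them with the parentals, only the cu allele has switched, so cu is the middle locus and the order is se – cu – sr.
Crossovers in the cu–sr interval produce the single-crossover classes sr+ se+ cu and sr se cu+ (92 + 68 = 160) plus the double crossovers (20).
RF(cu–sr) = (160 + 20) / 1500 = 180/1500 = 0.1200 → 12.0 map units.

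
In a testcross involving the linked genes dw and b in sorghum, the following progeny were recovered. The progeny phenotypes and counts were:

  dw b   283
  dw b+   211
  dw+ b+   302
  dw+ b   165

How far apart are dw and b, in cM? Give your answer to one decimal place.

39.1 cM

The two most frequent classes, dw+ b+ (302) and dw b (283), are the parental types, so the F1 was dw+ b+ / dw b.
The recombinant classes are dw+ b and dw b+: 165 + 211 = 376.
Recombination frequency = 376/961 = 0.3913 ≈ 39.1%, i.e. 39.1 cM.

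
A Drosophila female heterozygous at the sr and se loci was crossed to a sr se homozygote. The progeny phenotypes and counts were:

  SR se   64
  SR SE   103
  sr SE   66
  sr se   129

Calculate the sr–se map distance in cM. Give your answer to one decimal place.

35.9 cM

The two most frequent classes, SR SE (103) and sr se (129), are the parental types, so the F1 was SR SE / sr se.
The recombinant classes are SR se and sr SE: 64 + 66 = 130.
Recombination frequency = 130/362 = 0.3591 ≈ 35.9%, i.e. 35.9 cM.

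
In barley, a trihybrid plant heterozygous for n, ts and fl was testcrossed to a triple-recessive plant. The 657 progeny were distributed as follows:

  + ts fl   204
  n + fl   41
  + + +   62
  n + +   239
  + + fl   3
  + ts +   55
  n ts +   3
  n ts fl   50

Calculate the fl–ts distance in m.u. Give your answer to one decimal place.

15.5 m.u.

The two most frequent reciprocal classes, n + + and + ts fl, are the parental types, so the F1 was n + + / + ts fl.
The two rarest classes, n ts + and + + fl, are the double crossovers. Comparing them with the parentals, only the ts allele has switched, so ts is the middle locus and the order is fl – ts – n.
Crossovers in the fl–ts interval produce the single-crossover classes n + fl and + ts + (41 + 55 = 96) plus the double crossovers (6).
RF(fl–ts) = (96 + 6) / 657 = 102/657 = 0.1553 → 15.5 m.u.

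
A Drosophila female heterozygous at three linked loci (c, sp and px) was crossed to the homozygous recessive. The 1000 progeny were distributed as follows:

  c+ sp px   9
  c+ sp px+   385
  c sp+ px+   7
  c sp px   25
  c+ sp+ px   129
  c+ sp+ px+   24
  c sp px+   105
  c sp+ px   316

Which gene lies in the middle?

The two most frequent reciprocal classes, c+ sp px+ and c sp+ px, are the parental types, so the F1 was c+ sp px+ / c sp+ px.
The two rarest classes, c+ sp px and c sp+ px+, are the double crossovers. Comparing them with the parentals, only the px allele has switched, so px is the middle locus and the order is sp – px – c.

px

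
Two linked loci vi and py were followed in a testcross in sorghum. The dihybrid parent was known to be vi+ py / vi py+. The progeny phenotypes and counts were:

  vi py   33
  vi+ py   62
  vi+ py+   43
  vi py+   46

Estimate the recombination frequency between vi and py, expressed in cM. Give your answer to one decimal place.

41.3 cM

The recombinant classes are vi+ py+ and vi py: 43 + 33 = 76.
Recombination frequency = 76/184 = 0.4130 ≈ 41.3%, i.e. 41.3 cM.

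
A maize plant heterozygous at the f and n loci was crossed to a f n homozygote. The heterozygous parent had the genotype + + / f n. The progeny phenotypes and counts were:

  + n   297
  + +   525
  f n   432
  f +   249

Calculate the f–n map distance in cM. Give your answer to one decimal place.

The recombinant classes are + n and f +: 297 + 249 = 546.
Recombination frequency = 546/1503 = 0.3633 ≈ 36.3%, i.e. 36.3 cM.

36.3 cM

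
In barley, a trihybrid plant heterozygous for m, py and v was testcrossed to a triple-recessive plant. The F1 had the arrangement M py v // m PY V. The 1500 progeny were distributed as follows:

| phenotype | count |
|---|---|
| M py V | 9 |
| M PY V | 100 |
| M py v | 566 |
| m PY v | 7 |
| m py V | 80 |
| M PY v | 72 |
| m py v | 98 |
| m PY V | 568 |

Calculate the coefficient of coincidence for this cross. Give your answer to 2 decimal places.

0.67

The two rarest classes, M py V and m PY v, are the double crossovers. Comparing them with the parentals, only the v allele has switched, so v is the middle locus and the order is py – v – m.
py–v: (152 + 16)/1500 = 0.1120; v–m: (198 + 16)/1500 = 0.1427.
Expected DCO frequency = 0.1120 × 0.1427 ≈ 0.01598; observed = 16/1500 ≈ 0.01067.
Coefficient of coincidence = 0.01067/0.01598 ≈ 0.67.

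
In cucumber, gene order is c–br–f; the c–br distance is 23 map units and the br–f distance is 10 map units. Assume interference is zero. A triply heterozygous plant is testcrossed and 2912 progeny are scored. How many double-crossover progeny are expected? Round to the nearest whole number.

Map distances give recombination frequencies of 0.230 and 0.100 for the two intervals.
With no interference, expected double-crossover frequency = 0.230 × 0.100 = 0.02300.
Expected number = 0.02300 × 2912 = 66.98 ≈ 67.

67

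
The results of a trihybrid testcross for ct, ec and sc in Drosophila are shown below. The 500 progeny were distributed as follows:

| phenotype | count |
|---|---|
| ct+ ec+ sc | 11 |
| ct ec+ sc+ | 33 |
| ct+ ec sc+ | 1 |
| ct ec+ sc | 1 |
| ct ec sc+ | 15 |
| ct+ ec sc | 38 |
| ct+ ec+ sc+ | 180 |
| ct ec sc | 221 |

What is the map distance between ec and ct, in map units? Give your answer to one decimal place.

14.6 map units

The two most frequent reciprocal classes, ct ec sc and ct+ ec+ sc+, are the parental types, so the F1 was ct ec sc / ct+ ec+ sc+.
The two rarest classes, ct ec+ sc and ct+ ec sc+, are the double crossovers. Comparing them with the parentals, only the ec allele has switched, so ec is the middle locus and the order is ct – ec – sc.
Crossovers in the ct–ec interval produce the single-crossover classes ct+ ec sc and ct ec+ sc+ (38 + 33 = 71) plus the double crossovers (2).
RF(ct–ec) = (71 + 2) / 500 = 73/500 = 0.1460 → 14.6 map units.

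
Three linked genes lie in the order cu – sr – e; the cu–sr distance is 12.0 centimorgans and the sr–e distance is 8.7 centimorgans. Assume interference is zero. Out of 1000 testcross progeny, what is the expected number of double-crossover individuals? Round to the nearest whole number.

10

Map distances give recombination frequencies of 0.120 and 0.087 for the two intervals.
With no interference, expected double-crossover frequency = 0.120 × 0.087 = 0.01044.
Expected number = 0.01044 × 1000 = 10.44 ≈ 10.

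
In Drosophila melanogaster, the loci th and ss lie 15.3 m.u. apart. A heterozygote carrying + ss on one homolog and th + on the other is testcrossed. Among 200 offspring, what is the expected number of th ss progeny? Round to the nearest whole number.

15

A map distance of 15.3 m.u. corresponds to a recombination frequency of 0.153.
The F1 is + ss / th +, so th ss is a recombinant gamete class with expected frequency r/2 = 0.153/2 = 0.0765.
Expected number = 0.0765 × 200 = 15.30 ≈ 15.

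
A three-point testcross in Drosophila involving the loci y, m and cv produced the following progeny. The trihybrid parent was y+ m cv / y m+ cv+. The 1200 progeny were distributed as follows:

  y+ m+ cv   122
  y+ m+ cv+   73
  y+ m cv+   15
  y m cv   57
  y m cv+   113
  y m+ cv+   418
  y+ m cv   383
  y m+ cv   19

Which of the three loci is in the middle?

The two rarest classes, y+ m cv+ and y m+ cv, are the double crossovers. Comparing them with the parentals, only the cv allele has switched, so cv is the middle locus and the order is y – cv – m.

cv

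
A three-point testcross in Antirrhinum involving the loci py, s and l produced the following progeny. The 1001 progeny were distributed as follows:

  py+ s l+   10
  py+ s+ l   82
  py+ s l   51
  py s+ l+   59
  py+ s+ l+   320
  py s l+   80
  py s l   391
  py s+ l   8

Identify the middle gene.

s

The two most frequent reciprocal classes, py+ s+ l+ and py s l, are the parental types, so the F1 was py+ s+ l+ / py s l.
The two rarest classes, py+ s l+ and py s+ l, are the double crossovers. Comparing them with the parentals, only the s allele has switched, so s is the middle locus and the order is py – s – l.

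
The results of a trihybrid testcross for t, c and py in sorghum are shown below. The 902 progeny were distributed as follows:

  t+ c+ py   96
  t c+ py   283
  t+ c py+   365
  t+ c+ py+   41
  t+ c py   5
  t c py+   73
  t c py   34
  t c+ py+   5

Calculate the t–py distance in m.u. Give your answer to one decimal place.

19.8 m.u.

The two most frequent reciprocal classes, t+ c py+ and t c+ py, are the parental types, so the F1 was t+ c py+ / t c+ py.
The two rarest classes, t+ c py and t c+ py+, are the double crossovers. Comparing them with the parentals, only the py allele has switched, so py is the middle locus and the order is t – py – c.
Crossovers in the t–py interval produce the single-crossover classes t c py+ and t+ c+ py (73 + 96 = 169) plus the double crossovers (10).
RF(t–py) = (169 + 10) / 902 = 179/902 = 0.1984 → 19.8 m.u.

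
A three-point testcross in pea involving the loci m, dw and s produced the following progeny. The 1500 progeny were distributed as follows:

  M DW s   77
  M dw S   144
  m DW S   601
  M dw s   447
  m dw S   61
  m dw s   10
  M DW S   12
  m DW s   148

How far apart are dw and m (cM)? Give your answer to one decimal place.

10.7 cM

The two most frequent reciprocal classes, m DW S and M dw s, are the parental types, so the F1 was m DW S / M dw s.
The two rarest classes, M DW S and m dw s, are the double crossovers. Comparing them with the parentals, only the m allele has switched, so m is the middle locus and the order is s – m – dw.
Crossovers in the m–dw interval produce the single-crossover classes m dw S and M DW s (61 + 77 = 138) plus the double crossovers (22).
RF(m–dw) = (138 + 22) / 1500 = 160/1500 = 0.1067 → 10.7 cM.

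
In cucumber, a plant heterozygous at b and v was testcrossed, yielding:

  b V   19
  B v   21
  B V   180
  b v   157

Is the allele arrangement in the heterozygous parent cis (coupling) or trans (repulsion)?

The two most frequent classes are B V (180) and b v (157); these are the parental (non-recombinant) types.
So the F1 carried B V on one chromosome and b v on the other — the recessive alleles are on the same chromosome (cis / coupling).

cis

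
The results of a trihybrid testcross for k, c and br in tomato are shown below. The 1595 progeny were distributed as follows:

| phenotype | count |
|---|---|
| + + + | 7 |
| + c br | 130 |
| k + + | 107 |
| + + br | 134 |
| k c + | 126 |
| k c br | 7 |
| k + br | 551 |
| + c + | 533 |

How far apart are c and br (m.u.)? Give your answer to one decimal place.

The two most frequent reciprocal classes, + c + and k + br, are the parental types, so the F1 was + c + / k + br.
The two rarest classes, + + + and k c br, are the double crossovers. Comparing them with the parentals, only the c allele has switched, so c is the middle locus and the order is k – c – br.
Crossovers in the c–br interval produce the single-crossover classes + c br and k + + (130 + 107 = 237) plus the double crossovers (14).
RF(c–br) = (237 + 14) / 1595 = 251/1595 = 0.1574 → 15.7 m.u.

15.7 m.u.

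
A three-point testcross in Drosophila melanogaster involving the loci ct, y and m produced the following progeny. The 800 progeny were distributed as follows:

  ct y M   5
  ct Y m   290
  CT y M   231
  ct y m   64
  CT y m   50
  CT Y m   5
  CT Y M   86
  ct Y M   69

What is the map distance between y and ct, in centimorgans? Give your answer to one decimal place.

The two most frequent reciprocal classes, ct Y m and CT y M, are the parental types, so the F1 was ct Y m / CT y M.
The two rarest classes, CT Y m and ct y M, are the double crossovers. Comparing them with the parentals, only the ct allele has switched, so ct is the middle locus and the order is m – ct – y.
Crossovers in the ct–y interval produce the single-crossover classes ct y m and CT Y M (64 + 86 = 150) plus the double crossovers (10).
RF(ct–y) = (150 + 10) / 800 = 160/800 = 0.2000 → 20.0 centimorgans.

20.0 centimorgans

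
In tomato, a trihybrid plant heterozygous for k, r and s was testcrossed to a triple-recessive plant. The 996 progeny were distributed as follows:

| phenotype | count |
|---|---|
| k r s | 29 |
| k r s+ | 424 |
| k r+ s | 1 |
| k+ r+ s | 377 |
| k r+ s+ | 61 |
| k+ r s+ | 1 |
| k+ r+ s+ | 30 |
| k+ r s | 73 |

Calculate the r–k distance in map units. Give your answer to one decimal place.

13.7 map units

The two most frequent reciprocal classes, k+ r+ s and k r s+, are the parental types, so the F1 was k+ r+ s / k r s+.
The two rarest classes, k r+ s and k+ r s+, are the double crossovers. Comparing them with the parentals, only the k allele has switched, so k is the middle locus and the order is s – k – r.
Crossovers in the k–r interval produce the single-crossover classes k+ r s and k r+ s+ (73 + 61 = 134) plus the double crossovers (2).
RF(k–r) = (134 + 2) / 996 = 136/996 = 0.1365 → 13.7 map units.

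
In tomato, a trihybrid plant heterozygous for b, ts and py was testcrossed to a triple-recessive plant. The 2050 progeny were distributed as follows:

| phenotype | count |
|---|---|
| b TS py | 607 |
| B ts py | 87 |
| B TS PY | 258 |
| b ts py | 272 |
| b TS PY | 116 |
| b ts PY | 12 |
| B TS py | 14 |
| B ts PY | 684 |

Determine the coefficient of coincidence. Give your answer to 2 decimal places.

The two most frequent reciprocal classes, B ts PY and b TS py, are the parental types, so the F1 was B ts PY / b TS py.
The two rarest classes, b ts PY and B TS py, are the double crossovers. Comparing them with the parentals, only the b allele has switched, so b is the middle locus and the order is py – b – ts.
py–b: (203 + 26)/2050 = 0.1117; b–ts: (530 + 26)/2050 = 0.2712.
Expected DCO frequency = 0.1117 × 0.2712 ≈ 0.03029; observed = 26/2050 ≈ 0.01268.
Coefficient of coincidence = 0.01268/0.03029 ≈ 0.42.

0.42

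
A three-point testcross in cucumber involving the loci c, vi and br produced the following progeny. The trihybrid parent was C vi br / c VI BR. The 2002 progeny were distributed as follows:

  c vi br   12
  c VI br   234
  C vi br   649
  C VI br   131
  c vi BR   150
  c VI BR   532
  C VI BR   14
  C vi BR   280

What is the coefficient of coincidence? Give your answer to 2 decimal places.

The two rarest classes, c vi br and C VI BR, are the double crossovers. Comparing them with the parentals, only the c allele has switched, so c is the middle locus and the order is br – c – vi.
br–c: (514 + 26)/2002 = 0.2697; c–vi: (281 + 26)/2002 = 0.1533.
Expected DCO frequency = 0.2697 × 0.1533 ≈ 0.04135; observed = 26/2002 ≈ 0.01299.
Coefficient of coincidence = 0.01299/0.04135 ≈ 0.31.

0.31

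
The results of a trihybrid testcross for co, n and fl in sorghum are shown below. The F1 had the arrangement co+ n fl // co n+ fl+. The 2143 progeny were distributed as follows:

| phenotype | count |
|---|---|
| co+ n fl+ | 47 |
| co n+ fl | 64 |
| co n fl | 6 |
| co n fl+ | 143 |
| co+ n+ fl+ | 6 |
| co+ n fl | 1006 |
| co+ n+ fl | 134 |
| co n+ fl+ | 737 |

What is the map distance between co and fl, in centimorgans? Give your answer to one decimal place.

The two rarest classes, co n fl and co+ n+ fl+, are the double crossovers. Comparing them with the parentals, only the co allele has switched, so co is the middle locus and the order is fl – co – n.
Crossovers in the fl–co interval produce the single-crossover classes co+ n fl+ and co n+ fl (47 + 64 = 111) plus the double crossovers (12).
RF(fl–co) = (111 + 12) / 2143 = 123/2143 = 0.0574 → 5.7 centimorgans.

5.7 centimorgans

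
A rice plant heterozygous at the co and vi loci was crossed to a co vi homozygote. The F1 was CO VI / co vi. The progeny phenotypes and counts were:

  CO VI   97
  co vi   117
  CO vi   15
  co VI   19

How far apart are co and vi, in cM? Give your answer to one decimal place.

13.7 cM

The recombinant classes are CO vi and co VI: 15 + 19 = 34.
Recombination frequency = 34/248 = 0.1371 ≈ 13.7%, i.e. 13.7 cM.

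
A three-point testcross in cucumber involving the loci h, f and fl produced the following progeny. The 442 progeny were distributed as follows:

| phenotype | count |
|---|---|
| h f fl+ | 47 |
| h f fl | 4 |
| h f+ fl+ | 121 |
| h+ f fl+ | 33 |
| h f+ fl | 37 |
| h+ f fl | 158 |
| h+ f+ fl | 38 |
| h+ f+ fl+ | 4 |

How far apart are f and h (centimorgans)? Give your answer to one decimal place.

21.0 centimorgans

The two most frequent reciprocal classes, h f+ fl+ and h+ f fl, are the parental types, so the F1 was h f+ fl+ / h+ f fl.
The two rarest classes, h+ f+ fl+ and h f fl, are the double crossovers. Comparing them with the parentals, only the h allele has switched, so h is the middle locus and the order is fl – h – f.
Crossovers in the h–f interval produce the single-crossover classes h f fl+ and h+ f+ fl (47 + 38 = 85) plus the double crossovers (8).
RF(h–f) = (85 + 8) / 442 = 93/442 = 0.2104 → 21.0 centimorgans.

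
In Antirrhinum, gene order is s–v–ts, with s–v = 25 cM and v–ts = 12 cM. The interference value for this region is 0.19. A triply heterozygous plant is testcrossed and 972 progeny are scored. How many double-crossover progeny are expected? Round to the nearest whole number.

24

Map distances give recombination frequencies of 0.250 and 0.120 for the two intervals.
With interference 0.19 (so coincidence = 0.81), expected double-crossover frequency = 0.250 × 0.120 × 0.81 = 0.02430.
Expected number = 0.02430 × 972 = 23.62 ≈ 24.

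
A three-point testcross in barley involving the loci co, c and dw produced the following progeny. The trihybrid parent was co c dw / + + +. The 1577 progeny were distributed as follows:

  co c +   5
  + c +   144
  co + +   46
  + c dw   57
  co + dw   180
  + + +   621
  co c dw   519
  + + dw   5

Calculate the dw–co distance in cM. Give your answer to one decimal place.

7.2 cM

The two rarest classes, co c + and + + dw, are the double crossovers. Comparing them with the parentals, only the dw allele has switched, so dw is the middle locus and the order is c – dw – co.
Crossovers in the dw–co interval produce the single-crossover classes + c dw and co + + (57 + 46 = 103) plus the double crossovers (10).
RF(dw–co) = (103 + 10) / 1577 = 113/1577 = 0.0717 → 7.2 cM.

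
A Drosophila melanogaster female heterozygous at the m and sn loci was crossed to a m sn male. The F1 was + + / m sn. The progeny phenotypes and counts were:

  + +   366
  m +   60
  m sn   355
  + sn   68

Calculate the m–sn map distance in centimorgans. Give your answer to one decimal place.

15.1 centimorgans

The recombinant classes are + sn and m +: 68 + 60 = 128.
Recombination frequency = 128/849 = 0.1508 ≈ 15.1%, i.e. 15.1 centimorgans.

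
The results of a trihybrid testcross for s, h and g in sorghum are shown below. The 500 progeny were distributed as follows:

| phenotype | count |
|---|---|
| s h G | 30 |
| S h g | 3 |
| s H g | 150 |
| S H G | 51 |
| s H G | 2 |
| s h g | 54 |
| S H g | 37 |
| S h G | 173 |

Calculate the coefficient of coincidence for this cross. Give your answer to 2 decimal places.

The two most frequent reciprocal classes, S h G and s H g, are the parental types, so the F1 was S h G / s H g.
The two rarest classes, S h g and s H G, are the double crossovers. Comparing them with the parentals, only the g allele has switched, so g is the middle locus and the order is s – g – h.
s–g: (67 + 5)/500 = 0.1440; g–h: (105 + 5)/500 = 0.2200.
Expected DCO frequency = 0.1440 × 0.2200 ≈ 0.03168; observed = 5/500 ≈ 0.01000.
Coefficient of coincidence = 0.01000/0.03168 ≈ 0.32.

0.32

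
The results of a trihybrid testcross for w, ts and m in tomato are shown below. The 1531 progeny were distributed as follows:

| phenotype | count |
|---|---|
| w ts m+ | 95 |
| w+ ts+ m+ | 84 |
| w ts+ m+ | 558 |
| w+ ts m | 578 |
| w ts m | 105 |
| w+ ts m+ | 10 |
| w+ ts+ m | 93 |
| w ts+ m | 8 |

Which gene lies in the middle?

m

The two most frequent reciprocal classes, w ts+ m+ and w+ ts m, are the parental types, so the F1 was w ts+ m+ / w+ ts m.
The two rarest classes, w ts+ m and w+ ts m+, are the double crossovers. Comparing them with the parentals, only the m allele has switched, so m is the middle locus and the order is w – m – ts.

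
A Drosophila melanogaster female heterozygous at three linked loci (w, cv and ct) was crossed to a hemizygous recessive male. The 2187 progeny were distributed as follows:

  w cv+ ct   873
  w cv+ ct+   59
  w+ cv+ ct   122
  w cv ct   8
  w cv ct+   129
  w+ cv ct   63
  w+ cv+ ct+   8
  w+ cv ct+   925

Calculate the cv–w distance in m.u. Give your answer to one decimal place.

The two most frequent reciprocal classes, w cv+ ct and w+ cv ct+, are the parental types, so the F1 was w cv+ ct / w+ cv ct+.
The two rarest classes, w cv ct and w+ cv+ ct+, are the double crossovers. Comparing them with the parentals, only the cv allele has switched, so cv is the middle locus and the order is w – cv – ct.
Crossovers in the w–cv interval produce the single-crossover classes w+ cv+ ct and w cv ct+ (122 + 129 = 251) plus the double crossovers (16).
RF(w–cv) = (251 + 16) / 2187 = 267/2187 = 0.1221 → 12.2 m.u.

12.2 m.u.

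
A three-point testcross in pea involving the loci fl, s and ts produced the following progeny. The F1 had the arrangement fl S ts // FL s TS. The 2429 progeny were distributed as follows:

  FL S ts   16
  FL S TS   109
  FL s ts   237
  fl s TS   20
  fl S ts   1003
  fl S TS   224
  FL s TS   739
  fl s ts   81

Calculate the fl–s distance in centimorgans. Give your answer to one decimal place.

The two rarest classes, FL S ts and fl s TS, are the double crossovers. Comparing them with the parentals, only the fl allele has switched, so fl is the middle locus and the order is ts – fl – s.
Crossovers in the fl–s interval produce the single-crossover classes fl s ts and FL S TS (81 + 109 = 190) plus the double crossovers (36).
RF(fl–s) = (190 + 36) / 2429 = 226/2429 = 0.0930 → 9.3 centimorgans.

9.3 centimorgans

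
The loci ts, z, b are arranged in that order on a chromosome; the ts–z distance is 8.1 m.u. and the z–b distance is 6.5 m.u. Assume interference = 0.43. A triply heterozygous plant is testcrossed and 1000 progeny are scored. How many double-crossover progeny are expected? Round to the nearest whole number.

3

Map distances give recombination frequencies of 0.081 and 0.065 for the two intervals.
With interference 0.43 (so coincidence = 0.57), expected double-crossover frequency = 0.081 × 0.065 × 0.57 = 0.00300.
Expected number = 0.00300 × 1000 = 3.00 ≈ 3.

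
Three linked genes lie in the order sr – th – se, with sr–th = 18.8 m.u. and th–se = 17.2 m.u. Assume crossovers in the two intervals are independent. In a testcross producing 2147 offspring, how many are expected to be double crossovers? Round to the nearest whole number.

69

Map distances give recombination frequencies of 0.188 and 0.172 for the two intervals.
With no interference, expected double-crossover frequency = 0.188 × 0.172 = 0.03234.
Expected number = 0.03234 × 2147 = 69.43 ≈ 69.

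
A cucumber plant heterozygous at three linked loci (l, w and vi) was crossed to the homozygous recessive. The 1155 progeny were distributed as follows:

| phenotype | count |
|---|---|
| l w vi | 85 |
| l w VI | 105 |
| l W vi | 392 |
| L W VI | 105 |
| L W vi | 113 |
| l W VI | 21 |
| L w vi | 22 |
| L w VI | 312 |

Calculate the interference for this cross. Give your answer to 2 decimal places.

0.18

The two most frequent reciprocal classes, l W vi and L w VI, are the parental types, so the F1 was l W vi / L w VI.
The two rarest classes, l W VI and L w vi, are the double crossovers. Comparing them with the parentals, only the vi allele has switched, so vi is the middle locus and the order is w – vi – l.
w–vi: (190 + 43)/1155 = 0.2017; vi–l: (218 + 43)/1155 = 0.2260.
Expected DCO frequency = 0.2017 × 0.2260 ≈ 0.04558; observed = 43/1155 ≈ 0.03723.
Coefficient of coincidence = 0.03723/0.04558 ≈ 0.82; interference = 1 − 0.82 = 0.18.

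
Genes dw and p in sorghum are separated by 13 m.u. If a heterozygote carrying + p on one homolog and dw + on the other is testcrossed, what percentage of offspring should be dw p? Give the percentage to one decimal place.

A map distance of 13 m.u. corresponds to a recombination frequency of 0.130.
The F1 is + p / dw +, so dw p is a recombinant gamete class with expected frequency r/2 = 0.130/2 = 0.0650.
That is 0.0650 = 6.5% of the progeny.

6.5%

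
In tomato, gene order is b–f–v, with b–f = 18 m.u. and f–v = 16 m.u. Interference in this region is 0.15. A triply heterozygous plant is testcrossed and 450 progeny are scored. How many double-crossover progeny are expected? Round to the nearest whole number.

11

Map distances give recombination frequencies of 0.180 and 0.160 for the two intervals.
With interference 0.15 (so coincidence = 0.85), expected double-crossover frequency = 0.180 × 0.160 × 0.85 = 0.02448.
Expected number = 0.02448 × 450 = 11.02 ≈ 11.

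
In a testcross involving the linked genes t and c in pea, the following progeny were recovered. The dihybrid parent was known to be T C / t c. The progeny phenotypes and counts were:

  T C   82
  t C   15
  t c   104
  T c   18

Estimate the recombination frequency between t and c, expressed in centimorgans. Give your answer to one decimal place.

The recombinant classes are T c and t C: 18 + 15 = 33.
Recombination frequency = 33/219 = 0.1507 ≈ 15.1%, i.e. 15.1 centimorgans.

15.1 centimorgans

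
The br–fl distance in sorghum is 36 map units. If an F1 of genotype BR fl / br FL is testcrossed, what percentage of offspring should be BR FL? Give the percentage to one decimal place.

18.0%

A map distance of 36 map units corresponds to a recombination frequency of 0.360.
The F1 is BR fl / br FL, so BR FL is a recombinant gamete class with expected frequency r/2 = 0.360/2 = 0.1800.
That is 0.1800 = 18.0% of the progeny.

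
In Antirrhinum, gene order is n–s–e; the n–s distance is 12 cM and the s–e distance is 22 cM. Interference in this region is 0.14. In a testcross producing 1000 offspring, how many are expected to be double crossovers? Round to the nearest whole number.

23

Map distances give recombination frequencies of 0.120 and 0.220 for the two intervals.
With interference 0.14 (so coincidence = 0.86), expected double-crossover frequency = 0.120 × 0.220 × 0.86 = 0.02270.
Expected number = 0.02270 × 1000 = 22.70 ≈ 23.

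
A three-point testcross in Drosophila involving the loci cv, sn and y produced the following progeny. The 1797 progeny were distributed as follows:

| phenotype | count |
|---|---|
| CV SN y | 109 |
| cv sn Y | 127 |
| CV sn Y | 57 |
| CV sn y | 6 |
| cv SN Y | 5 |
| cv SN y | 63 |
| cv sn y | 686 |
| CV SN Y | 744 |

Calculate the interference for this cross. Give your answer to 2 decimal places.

The two most frequent reciprocal classes, cv sn y and CV SN Y, are the parental types, so the F1 was cv sn y / CV SN Y.
The two rarest classes, CV sn y and cv SN Y, are the double crossovers. Comparing them with the parentals, only the cv allele has switched, so cv is the middle locus and the order is sn – cv – y.
sn–cv: (120 + 11)/1797 = 0.0729; cv–y: (236 + 11)/1797 = 0.1375.
Expected DCO frequency = 0.0729 × 0.1375 ≈ 0.01002; observed = 11/1797 ≈ 0.00612.
Coefficient of coincidence = 0.00612/0.01002 ≈ 0.61; interference = 1 − 0.61 = 0.39.

0.39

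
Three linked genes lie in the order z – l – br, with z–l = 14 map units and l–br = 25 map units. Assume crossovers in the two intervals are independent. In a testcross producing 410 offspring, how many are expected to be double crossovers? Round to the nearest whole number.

14

Map distances give recombination frequencies of 0.140 and 0.250 for the two intervals.
With no interference, expected double-crossover frequency = 0.140 × 0.250 = 0.03500.
Expected number = 0.03500 × 410 = 14.35 ≈ 14.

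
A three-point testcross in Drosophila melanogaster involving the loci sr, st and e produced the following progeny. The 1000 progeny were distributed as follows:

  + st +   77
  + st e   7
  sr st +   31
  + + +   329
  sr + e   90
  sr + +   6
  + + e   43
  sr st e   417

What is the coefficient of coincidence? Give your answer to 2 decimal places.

The two most frequent reciprocal classes, + + + and sr st e, are the parental types, so the F1 was + + + / sr st e.
The two rarest classes, sr + + and + st e, are the double crossovers. Comparing them with the parentals, only the sr allele has switched, so sr is the middle locus and the order is st – sr – e.
st–sr: (167 + 13)/1000 = 0.1800; sr–e: (74 + 13)/1000 = 0.0870.
Expected DCO frequency = 0.1800 × 0.0870 ≈ 0.01566; observed = 13/1000 ≈ 0.01300.
Coefficient of coincidence = 0.01300/0.01566 ≈ 0.83.

0.83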